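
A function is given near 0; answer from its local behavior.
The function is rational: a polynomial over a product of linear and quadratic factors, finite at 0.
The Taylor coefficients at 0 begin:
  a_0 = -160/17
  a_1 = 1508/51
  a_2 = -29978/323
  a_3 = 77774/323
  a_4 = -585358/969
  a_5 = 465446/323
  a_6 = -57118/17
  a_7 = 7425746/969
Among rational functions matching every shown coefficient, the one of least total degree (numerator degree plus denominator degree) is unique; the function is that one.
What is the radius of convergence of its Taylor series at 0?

The radius of convergence is 1/2.

No rational of total degree below 5 reproduces all 8 coefficients; solving the [2/3] Pade equations on them gives f(w) = (39*w**2/38 - w/3 + 40/17)/((w - 1)*(w + 1/2)**2), whose expansion matches every shown term.
Denominator factor (w - 1): pole of order 1 at 1, modulus 1.
Denominator factor (w + 1/2)^2: pole of order 2 at -1/2, modulus 1/2.
The radius of convergence is the smallest modulus among the singular points: 1/2.


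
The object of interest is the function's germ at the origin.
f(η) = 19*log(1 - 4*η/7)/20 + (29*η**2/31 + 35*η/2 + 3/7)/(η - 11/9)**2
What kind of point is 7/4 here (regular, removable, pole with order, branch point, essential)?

The point is a logarithmic branch point.

The term (19/20)*log(1 - η/(7/4)) has argument 1 - 7/4/(7/4) = 0 at 7/4: a logarithmic (infinitely-sheeted) branch point; the remaining terms are analytic or single-valued there.


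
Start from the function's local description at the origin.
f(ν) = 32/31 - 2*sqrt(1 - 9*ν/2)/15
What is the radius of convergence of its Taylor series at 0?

The radius of convergence is 2/9.

Branch term (-2/15)*sqrt(1 - ν/(2/9)): its argument vanishes at ν = 2/9, a square-root branch point, modulus 2/9.
The radius of convergence is the smallest modulus among the singular points: 2/9.


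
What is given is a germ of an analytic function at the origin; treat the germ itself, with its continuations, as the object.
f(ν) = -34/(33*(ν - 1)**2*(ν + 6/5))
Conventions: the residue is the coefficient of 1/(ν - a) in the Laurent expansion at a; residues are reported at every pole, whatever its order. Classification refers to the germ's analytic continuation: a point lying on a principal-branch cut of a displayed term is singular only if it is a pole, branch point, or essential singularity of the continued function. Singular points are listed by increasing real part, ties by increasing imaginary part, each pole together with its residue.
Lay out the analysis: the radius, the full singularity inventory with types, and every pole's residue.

Denominator factor (ν - 1)^2: pole of order 2 at 1, modulus 1.
Denominator factor (ν + 6/5): pole of order 1 at -6/5, modulus 6/5.
The radius of convergence is the smallest modulus among the singular points: 1.
At the order-1 pole -6/5 set g(ν) = (ν - (-6/5))*f(ν) = -34/(33*(ν - 1)**2).
Simple pole: residue = g(a) at a = -6/5, which is -850/3993.
At the order-2 pole 1 set g(ν) = (ν - (1))^2*f(ν) = -34/(33*(ν + 6/5)).
Order-2 pole: residue = g'(a); g'(1) = 850/3993, so the residue is 850/3993.
List the singular points by increasing real part (a conjugate pair: the negative imaginary part first).

Radius of convergence at 0: 1.
At -6/5: a pole of order 1; residue -850/3993.
At 1: a pole of order 2; residue 850/3993.


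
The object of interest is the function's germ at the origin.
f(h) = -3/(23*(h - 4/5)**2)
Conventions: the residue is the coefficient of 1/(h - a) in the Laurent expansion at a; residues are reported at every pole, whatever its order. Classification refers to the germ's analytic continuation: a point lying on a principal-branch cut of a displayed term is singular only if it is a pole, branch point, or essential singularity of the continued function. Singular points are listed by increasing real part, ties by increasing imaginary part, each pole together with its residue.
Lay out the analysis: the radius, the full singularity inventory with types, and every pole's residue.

Denominator factor (h - 4/5)^2: pole of order 2 at 4/5, modulus 4/5.
The radius of convergence is the smallest modulus among the singular points: 4/5.
At the order-2 pole 4/5 set g(h) = (h - (4/5))^2*f(h) = -3/23.
Order-2 pole: residue = g'(a); g'(4/5) = 0, so the residue is 0.

Radius of convergence at 0: 4/5.
At 4/5: a pole of order 2; residue 0.


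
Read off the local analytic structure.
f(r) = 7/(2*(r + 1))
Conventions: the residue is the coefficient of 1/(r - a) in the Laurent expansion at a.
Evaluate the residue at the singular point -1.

The residue is 7/2.

At the order-1 pole -1 set g(r) = (r - (-1))*f(r) = 7/2.
Simple pole: residue = g(a) at a = -1, which is 7/2.


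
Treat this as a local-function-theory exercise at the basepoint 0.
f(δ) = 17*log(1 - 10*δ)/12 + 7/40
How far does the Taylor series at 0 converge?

The radius of convergence is 1/10.

Branch term (17/12)*log(1 - δ/(1/10)): its argument vanishes at δ = 1/10, a logarithmic branch point, modulus 1/10.
The radius of convergence is the smallest modulus among the singular points: 1/10.


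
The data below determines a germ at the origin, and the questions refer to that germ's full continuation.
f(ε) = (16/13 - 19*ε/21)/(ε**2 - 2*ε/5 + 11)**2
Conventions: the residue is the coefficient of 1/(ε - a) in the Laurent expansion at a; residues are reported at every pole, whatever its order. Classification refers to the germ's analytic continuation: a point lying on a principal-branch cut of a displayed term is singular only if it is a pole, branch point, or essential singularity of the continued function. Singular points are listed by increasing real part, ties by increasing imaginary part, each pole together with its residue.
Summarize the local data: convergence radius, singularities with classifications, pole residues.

Denominator factor (ε**2 - 2*ε/5 + 11)^2: discriminant -1096/25, complex-conjugate roots (1/5) + ((1/5)*sqrt(274))*i and (1/5) - ((1/5)*sqrt(274))*i; poles of order 2, moduli sqrt(11) and sqrt(11).
The radius of convergence is the smallest modulus among the singular points: sqrt(11).
The factor ε**2 - 2*ε/5 + 11 splits as (ε - a)(ε - a') with a = (1/5) - ((1/5)*sqrt(274))*i, a' = (1/5) + ((1/5)*sqrt(274))*i. At the order-2 pole a set g(ε) = (ε - a)^2*f(ε) = [16/13 - 19*ε/21] / (ε - a')^2.
Order-2 pole: residue = g'(a); g'((1/5) - ((1/5)*sqrt(274))*i) = ((35825/81982992)*sqrt(274))*i, so the residue is ((35825/81982992)*sqrt(274))*i.
The factor ε**2 - 2*ε/5 + 11 splits as (ε - a)(ε - a') with a = (1/5) + ((1/5)*sqrt(274))*i, a' = (1/5) - ((1/5)*sqrt(274))*i. At the order-2 pole a set g(ε) = (ε - a)^2*f(ε) = [16/13 - 19*ε/21] / (ε - a')^2.
Order-2 pole: residue = g'(a); g'((1/5) + ((1/5)*sqrt(274))*i) = -((35825/81982992)*sqrt(274))*i, so the residue is -((35825/81982992)*sqrt(274))*i.
List the singular points by increasing real part (a conjugate pair: the negative imaginary part first).

Radius of convergence at 0: sqrt(11).
At (1/5) - ((1/5)*sqrt(274))*i: a pole of order 2; residue ((35825/81982992)*sqrt(274))*i.
At (1/5) + ((1/5)*sqrt(274))*i: a pole of order 2; residue -((35825/81982992)*sqrt(274))*i.


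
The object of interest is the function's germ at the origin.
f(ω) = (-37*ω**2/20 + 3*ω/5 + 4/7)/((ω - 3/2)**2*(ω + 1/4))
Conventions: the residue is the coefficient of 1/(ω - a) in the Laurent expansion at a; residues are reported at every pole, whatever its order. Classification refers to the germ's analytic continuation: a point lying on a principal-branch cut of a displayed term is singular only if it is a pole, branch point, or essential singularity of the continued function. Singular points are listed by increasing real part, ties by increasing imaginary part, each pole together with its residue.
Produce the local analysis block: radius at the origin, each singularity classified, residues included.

Denominator factor (ω + 1/4): pole of order 1 at -1/4, modulus 1/4.
Denominator factor (ω - 3/2)^2: pole of order 2 at 3/2, modulus 3/2.
The radius of convergence is the smallest modulus among the singular points: 1/4.
At the order-1 pole -1/4 set g(ω) = (ω - (-1/4))*f(ω) = (-37*ω**2/20 + 3*ω/5 + 4/7)/(ω - 3/2)**2.
Simple pole: residue = g(a) at a = -1/4, which is 137/1372.
At the order-2 pole 3/2 set g(ω) = (ω - (3/2))^2*f(ω) = (-37*ω**2/20 + 3*ω/5 + 4/7)/(ω + 1/4).
Order-2 pole: residue = g'(a); g'(3/2) = -3344/1715, so the residue is -3344/1715.
List the singular points by increasing real part (a conjugate pair: the negative imaginary part first).

Radius of convergence at 0: 1/4.
At -1/4: a pole of order 1; residue 137/1372.
At 3/2: a pole of order 2; residue -3344/1715.


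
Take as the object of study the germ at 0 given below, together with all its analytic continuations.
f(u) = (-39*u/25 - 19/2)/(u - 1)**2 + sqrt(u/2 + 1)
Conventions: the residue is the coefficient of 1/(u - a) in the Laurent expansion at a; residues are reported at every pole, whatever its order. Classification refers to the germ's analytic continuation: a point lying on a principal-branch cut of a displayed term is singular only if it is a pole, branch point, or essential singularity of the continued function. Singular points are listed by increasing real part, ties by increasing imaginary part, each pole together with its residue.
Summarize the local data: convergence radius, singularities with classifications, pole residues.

Radius of convergence at 0: 1.
At -2: an algebraic (square-root) branch point.
At 1: a pole of order 2; residue -39/25.

Denominator factor (u - 1)^2: pole of order 2 at 1, modulus 1.
Branch term (1)*sqrt(1 - u/(-2)): its argument vanishes at u = -2, a square-root branch point, modulus 2.
The radius of convergence is the smallest modulus among the singular points: 1.
The branch term is analytic at 1 and contributes nothing to the residue; only the rational part matters.
At the order-2 pole 1 set g(u) = (u - (1))^2*(rational part) = -39*u/25 - 19/2.
Order-2 pole: residue = g'(a); g'(1) = -39/25, so the residue is -39/25.
List the singular points by increasing real part (a conjugate pair: the negative imaginary part first).


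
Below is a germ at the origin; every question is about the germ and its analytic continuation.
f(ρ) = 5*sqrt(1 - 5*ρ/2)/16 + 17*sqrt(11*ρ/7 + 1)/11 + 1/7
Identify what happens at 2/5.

The term (5/16)*sqrt(1 - ρ/(2/5)) has argument 1 - 2/5/(2/5) = 0 at 2/5: a square-root (algebraic, two-sheeted) branch point; the remaining terms are analytic or single-valued there.

The point is an algebraic (square-root) branch point.


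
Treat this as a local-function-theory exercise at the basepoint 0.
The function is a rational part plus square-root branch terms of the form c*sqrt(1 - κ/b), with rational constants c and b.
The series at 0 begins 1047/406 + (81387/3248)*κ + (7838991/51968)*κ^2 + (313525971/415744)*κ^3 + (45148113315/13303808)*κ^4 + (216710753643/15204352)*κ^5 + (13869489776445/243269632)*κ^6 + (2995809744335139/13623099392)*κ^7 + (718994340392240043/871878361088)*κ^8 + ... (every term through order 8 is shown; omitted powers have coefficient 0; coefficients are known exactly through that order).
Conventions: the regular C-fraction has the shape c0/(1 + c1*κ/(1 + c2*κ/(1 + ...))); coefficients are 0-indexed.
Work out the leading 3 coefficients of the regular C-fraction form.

The regular C-fraction coefficients are [1047/406, -27129/2792, 186676443/50496112].

Taylor coefficients (read off): a_0 = 1047/406, a_1 = 81387/3248, a_2 = 7838991/51968.
c0 = a_0 = 1047/406. Peel one level at a time: if S = 1 + c*κ/S' with S'(0) = 1, then c is the κ-coefficient of S and S' = c*κ/(S - 1).
S_1 = c0/f = 1 + (-27129/2792)*κ + (560029329/15590528)*κ^2 + ...; c1 = -27129/2792.
S_2 = c1*κ/(S_1 - 1) = 1 + (186676443/50496112)*κ + ...; c2 = 186676443/50496112.


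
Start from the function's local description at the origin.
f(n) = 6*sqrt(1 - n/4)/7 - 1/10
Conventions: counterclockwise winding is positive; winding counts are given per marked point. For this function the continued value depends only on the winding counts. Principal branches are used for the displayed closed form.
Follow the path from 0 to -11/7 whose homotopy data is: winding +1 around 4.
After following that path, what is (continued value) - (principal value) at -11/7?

The rational part is single-valued and drops out of the difference; each branch term changes only by its own monodromy.
(6/7)*sqrt(1 - n/(4)): winding +1 is odd, the square root flips sign, contributing -2*(6/7)*sqrt(1 - (-11/7)/(4)) = -2*(6/7)*sqrt(39/28) = -(6/49)*sqrt(273).
Summing the contributions at n = -11/7 gives -(6/49)*sqrt(273).

Continued minus principal equals -(6/49)*sqrt(273).


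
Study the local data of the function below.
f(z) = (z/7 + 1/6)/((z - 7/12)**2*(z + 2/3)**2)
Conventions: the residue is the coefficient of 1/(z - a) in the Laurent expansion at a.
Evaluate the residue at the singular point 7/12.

The residue is -144/875.

At the order-2 pole 7/12 set g(z) = (z - (7/12))^2*f(z) = (z/7 + 1/6)/(z + 2/3)**2.
Order-2 pole: residue = g'(a); g'(7/12) = -144/875, so the residue is -144/875.


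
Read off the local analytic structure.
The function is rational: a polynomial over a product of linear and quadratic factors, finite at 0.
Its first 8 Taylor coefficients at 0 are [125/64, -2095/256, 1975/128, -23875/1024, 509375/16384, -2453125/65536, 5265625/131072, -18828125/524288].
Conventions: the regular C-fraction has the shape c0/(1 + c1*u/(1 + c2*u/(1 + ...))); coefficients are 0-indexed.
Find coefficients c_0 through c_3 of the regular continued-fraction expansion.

Taylor coefficients (read off): a_0 = 125/64, a_1 = -2095/256, a_2 = 1975/128, a_3 = -23875/1024.
c0 = a_0 = 125/64. Peel one level at a time: if S = 1 + c*u/S' with S'(0) = 1, then c is the u-coefficient of S and S' = c*u/(S - 1).
S_1 = c0/f = 1 + (419/100)*u + (96561/10000)*u^2 + ...; c1 = 419/100.
S_2 = c1*u/(S_1 - 1) = 1 + (-96561/41900)*u + (495675/702244)*u^2 + ...; c2 = -96561/41900.
S_3 = c2*u/(S_2 - 1) = 1 + (1376875/4495451)*u + ...; c3 = 1376875/4495451.

The regular C-fraction coefficients are [125/64, 419/100, -96561/41900, 1376875/4495451].


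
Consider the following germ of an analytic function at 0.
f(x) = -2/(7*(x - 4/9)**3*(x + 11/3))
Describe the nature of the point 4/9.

The point is a pole of order 3.

The denominator factor x - 4/9 vanishes at 4/9 and appears to the power 3; the numerator there equals -2/7, nonzero, and no other factor vanishes.
Hence a pole whose order is the multiplicity, 3.


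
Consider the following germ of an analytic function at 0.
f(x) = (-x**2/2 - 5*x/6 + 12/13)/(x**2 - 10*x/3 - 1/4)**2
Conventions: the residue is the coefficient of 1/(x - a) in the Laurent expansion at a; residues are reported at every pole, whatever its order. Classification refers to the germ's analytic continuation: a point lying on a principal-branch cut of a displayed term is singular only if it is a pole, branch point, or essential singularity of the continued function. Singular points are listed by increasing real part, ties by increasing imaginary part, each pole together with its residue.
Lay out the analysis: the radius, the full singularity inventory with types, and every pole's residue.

Radius of convergence at 0: -5/3 + (1/6)*sqrt(109).
At 5/3 - (1/6)*sqrt(109): a pole of order 2; residue -(957/617812)*sqrt(109).
At 5/3 + (1/6)*sqrt(109): a pole of order 2; residue (957/617812)*sqrt(109).

Denominator factor (x**2 - 10*x/3 - 1/4)^2: discriminant 109/9, real irrational roots 5/3 + (1/6)*sqrt(109) and 5/3 - (1/6)*sqrt(109); poles of order 2, moduli 5/3 + (1/6)*sqrt(109) and -5/3 + (1/6)*sqrt(109).
The radius of convergence is the smallest modulus among the singular points: -5/3 + (1/6)*sqrt(109).
The factor x**2 - 10*x/3 - 1/4 splits as (x - a)(x - a') with a = 5/3 - (1/6)*sqrt(109), a' = 5/3 + (1/6)*sqrt(109). At the order-2 pole a set g(x) = (x - a)^2*f(x) = [-x**2/2 - 5*x/6 + 12/13] / (x - a')^2.
Order-2 pole: residue = g'(a); g'(5/3 - (1/6)*sqrt(109)) = -(957/617812)*sqrt(109), so the residue is -(957/617812)*sqrt(109).
The factor x**2 - 10*x/3 - 1/4 splits as (x - a)(x - a') with a = 5/3 + (1/6)*sqrt(109), a' = 5/3 - (1/6)*sqrt(109). At the order-2 pole a set g(x) = (x - a)^2*f(x) = [-x**2/2 - 5*x/6 + 12/13] / (x - a')^2.
Order-2 pole: residue = g'(a); g'(5/3 + (1/6)*sqrt(109)) = (957/617812)*sqrt(109), so the residue is (957/617812)*sqrt(109).
List the singular points by increasing real part (a conjugate pair: the negative imaginary part first).


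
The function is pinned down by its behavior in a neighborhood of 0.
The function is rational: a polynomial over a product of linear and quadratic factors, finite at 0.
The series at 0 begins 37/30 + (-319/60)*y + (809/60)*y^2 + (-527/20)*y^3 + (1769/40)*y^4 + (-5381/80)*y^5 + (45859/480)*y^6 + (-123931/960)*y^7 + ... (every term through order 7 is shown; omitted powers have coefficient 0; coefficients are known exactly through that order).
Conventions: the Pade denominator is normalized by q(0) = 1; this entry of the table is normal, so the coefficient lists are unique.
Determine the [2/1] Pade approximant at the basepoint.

The Pade approximant has numerator coefficients [37/30, -141077/48540, 75071/24270]; denominator coefficients [1, 1581/809].

Taylor coefficients needed (read off): a_0 = 37/30, a_1 = -319/60, a_2 = 809/60, a_3 = -527/20.
Write the denominator as Q(y) = 1 + q1*y. Requiring Q*f - P = O(y^4) with deg P <= 2 kills the coefficients of y^3..y^3 in Q*f:
  y^3: a_3 + q1*a_2 = 0, i.e. -527/20 + (809/60)*q1 = 0.
Solving this linear system: q1 = 1581/809.
The numerator is Q*f truncated at degree 2: P0 = a_0 = 37/30; P1 = a_1 + q1*a_0 = -141077/48540; P2 = a_2 + q1*a_1 = 75071/24270.


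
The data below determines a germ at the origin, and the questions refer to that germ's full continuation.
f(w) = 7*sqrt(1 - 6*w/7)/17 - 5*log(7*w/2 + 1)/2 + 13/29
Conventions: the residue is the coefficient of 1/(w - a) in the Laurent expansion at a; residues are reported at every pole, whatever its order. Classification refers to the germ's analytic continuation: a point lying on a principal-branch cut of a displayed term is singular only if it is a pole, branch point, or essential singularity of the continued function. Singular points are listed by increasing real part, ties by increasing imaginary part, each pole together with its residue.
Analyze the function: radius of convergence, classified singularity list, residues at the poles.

Radius of convergence at 0: 2/7.
At -2/7: a logarithmic branch point.
At 7/6: an algebraic (square-root) branch point.

Branch term (7/17)*sqrt(1 - w/(7/6)): its argument vanishes at w = 7/6, a square-root branch point, modulus 7/6.
Branch term (-5/2)*log(1 - w/(-2/7)): its argument vanishes at w = -2/7, a logarithmic branch point, modulus 2/7.
The radius of convergence is the smallest modulus among the singular points: 2/7.
List the singular points by increasing real part (a conjugate pair: the negative imaginary part first).


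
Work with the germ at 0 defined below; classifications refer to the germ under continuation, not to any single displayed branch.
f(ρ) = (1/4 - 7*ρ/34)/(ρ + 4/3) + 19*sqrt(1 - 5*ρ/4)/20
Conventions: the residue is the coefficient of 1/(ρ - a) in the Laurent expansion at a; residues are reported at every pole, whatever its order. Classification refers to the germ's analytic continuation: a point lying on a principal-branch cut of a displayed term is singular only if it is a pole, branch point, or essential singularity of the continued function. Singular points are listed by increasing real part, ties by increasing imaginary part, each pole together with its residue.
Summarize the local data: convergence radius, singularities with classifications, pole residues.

Radius of convergence at 0: 4/5.
At -4/3: a pole of order 1; residue 107/204.
At 4/5: an algebraic (square-root) branch point.

Denominator factor (ρ + 4/3): pole of order 1 at -4/3, modulus 4/3.
Branch term (19/20)*sqrt(1 - ρ/(4/5)): its argument vanishes at ρ = 4/5, a square-root branch point, modulus 4/5.
The radius of convergence is the smallest modulus among the singular points: 4/5.
The branch term is analytic at -4/3 and contributes nothing to the residue; only the rational part matters.
At the order-1 pole -4/3 set g(ρ) = (ρ - (-4/3))*(rational part) = 1/4 - 7*ρ/34.
Simple pole: residue = g(a) at a = -4/3, which is 107/204.
List the singular points by increasing real part (a conjugate pair: the negative imaginary part first).


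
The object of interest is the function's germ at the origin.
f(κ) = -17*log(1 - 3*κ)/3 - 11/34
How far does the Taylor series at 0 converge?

Branch term (-17/3)*log(1 - κ/(1/3)): its argument vanishes at κ = 1/3, a logarithmic branch point, modulus 1/3.
The radius of convergence is the smallest modulus among the singular points: 1/3.

The radius of convergence is 1/3.


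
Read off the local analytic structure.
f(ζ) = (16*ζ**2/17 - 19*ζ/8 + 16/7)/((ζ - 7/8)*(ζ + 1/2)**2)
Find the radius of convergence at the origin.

Denominator factor (ζ - 7/8): pole of order 1 at 7/8, modulus 7/8.
Denominator factor (ζ + 1/2)^2: pole of order 2 at -1/2, modulus 1/2.
The radius of convergence is the smallest modulus among the singular points: 1/2.

The radius of convergence is 1/2.


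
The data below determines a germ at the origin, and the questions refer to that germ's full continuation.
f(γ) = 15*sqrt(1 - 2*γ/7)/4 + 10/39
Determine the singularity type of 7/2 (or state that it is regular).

The term (15/4)*sqrt(1 - γ/(7/2)) has argument 1 - 7/2/(7/2) = 0 at 7/2: a square-root (algebraic, two-sheeted) branch point; the remaining terms are analytic or single-valued there.

The point is an algebraic (square-root) branch point.


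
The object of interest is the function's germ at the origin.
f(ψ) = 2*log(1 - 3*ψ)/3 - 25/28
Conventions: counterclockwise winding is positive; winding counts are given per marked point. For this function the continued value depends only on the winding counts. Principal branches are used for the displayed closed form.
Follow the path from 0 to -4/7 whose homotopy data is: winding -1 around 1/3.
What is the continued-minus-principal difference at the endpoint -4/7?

The rational part is single-valued and drops out of the difference; each branch term changes only by its own monodromy.
(2/3)*log(1 - ψ/(1/3)): each positive loop around 1/3 adds 2*pi*i to the log, so winding -1 contributes (2/3)*(-1)*2*pi*i = -(4/3)*pi*i.
Summing the contributions at ψ = -4/7 gives -(4/3)*pi*i.

Continued minus principal equals -(4/3)*pi*i.


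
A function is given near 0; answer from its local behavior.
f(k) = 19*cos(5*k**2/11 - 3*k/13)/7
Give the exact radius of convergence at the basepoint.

The radius of convergence is infinite.

The factor cos(5*k**2/11 - 3*k/13) is entire and contributes no finite singular point.
The polynomial part has no poles.
No finite singular points: the Taylor series at 0 converges everywhere.


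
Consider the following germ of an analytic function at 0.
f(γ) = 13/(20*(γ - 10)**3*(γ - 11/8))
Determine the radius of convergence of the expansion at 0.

Denominator factor (γ - 11/8): pole of order 1 at 11/8, modulus 11/8.
Denominator factor (γ - 10)^3: pole of order 3 at 10, modulus 10.
The radius of convergence is the smallest modulus among the singular points: 11/8.

The radius of convergence is 11/8.


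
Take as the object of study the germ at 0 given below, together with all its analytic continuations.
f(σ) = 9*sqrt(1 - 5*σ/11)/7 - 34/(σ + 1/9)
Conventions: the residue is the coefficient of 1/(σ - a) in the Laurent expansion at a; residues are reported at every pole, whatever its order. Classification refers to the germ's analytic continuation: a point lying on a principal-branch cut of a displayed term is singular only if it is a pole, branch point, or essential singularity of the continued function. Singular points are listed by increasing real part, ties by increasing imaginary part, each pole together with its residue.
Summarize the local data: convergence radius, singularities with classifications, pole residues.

Radius of convergence at 0: 1/9.
At -1/9: a pole of order 1; residue -34.
At 11/5: an algebraic (square-root) branch point.

Denominator factor (σ + 1/9): pole of order 1 at -1/9, modulus 1/9.
Branch term (9/7)*sqrt(1 - σ/(11/5)): its argument vanishes at σ = 11/5, a square-root branch point, modulus 11/5.
The radius of convergence is the smallest modulus among the singular points: 1/9.
The branch term is analytic at -1/9 and contributes nothing to the residue; only the rational part matters.
At the order-1 pole -1/9 set g(σ) = (σ - (-1/9))*(rational part) = -34.
Simple pole: residue = g(a) at a = -1/9, which is -34.
List the singular points by increasing real part (a conjugate pair: the negative imaginary part first).


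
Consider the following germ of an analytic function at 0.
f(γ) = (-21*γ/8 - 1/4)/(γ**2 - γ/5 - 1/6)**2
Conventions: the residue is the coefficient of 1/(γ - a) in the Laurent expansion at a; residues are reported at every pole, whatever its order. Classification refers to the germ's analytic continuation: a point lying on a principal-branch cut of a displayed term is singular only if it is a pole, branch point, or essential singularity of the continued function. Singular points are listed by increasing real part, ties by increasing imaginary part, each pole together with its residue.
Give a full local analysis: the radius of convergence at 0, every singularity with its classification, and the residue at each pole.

Denominator factor (γ**2 - γ/5 - 1/6)^2: discriminant 53/75, real irrational roots 1/10 + (1/30)*sqrt(159) and 1/10 - (1/30)*sqrt(159); poles of order 2, moduli 1/10 + (1/30)*sqrt(159) and -1/10 + (1/30)*sqrt(159).
The radius of convergence is the smallest modulus among the singular points: -1/10 + (1/30)*sqrt(159).
The factor γ**2 - γ/5 - 1/6 splits as (γ - a)(γ - a') with a = 1/10 - (1/30)*sqrt(159), a' = 1/10 + (1/30)*sqrt(159). At the order-2 pole a set g(γ) = (γ - a)^2*f(γ) = [-21*γ/8 - 1/4] / (γ - a')^2.
Order-2 pole: residue = g'(a); g'(1/10 - (1/30)*sqrt(159)) = -(3075/22472)*sqrt(159), so the residue is -(3075/22472)*sqrt(159).
The factor γ**2 - γ/5 - 1/6 splits as (γ - a)(γ - a') with a = 1/10 + (1/30)*sqrt(159), a' = 1/10 - (1/30)*sqrt(159). At the order-2 pole a set g(γ) = (γ - a)^2*f(γ) = [-21*γ/8 - 1/4] / (γ - a')^2.
Order-2 pole: residue = g'(a); g'(1/10 + (1/30)*sqrt(159)) = (3075/22472)*sqrt(159), so the residue is (3075/22472)*sqrt(159).
List the singular points by increasing real part (a conjugate pair: the negative imaginary part first).

Radius of convergence at 0: -1/10 + (1/30)*sqrt(159).
At 1/10 - (1/30)*sqrt(159): a pole of order 2; residue -(3075/22472)*sqrt(159).
At 1/10 + (1/30)*sqrt(159): a pole of order 2; residue (3075/22472)*sqrt(159).


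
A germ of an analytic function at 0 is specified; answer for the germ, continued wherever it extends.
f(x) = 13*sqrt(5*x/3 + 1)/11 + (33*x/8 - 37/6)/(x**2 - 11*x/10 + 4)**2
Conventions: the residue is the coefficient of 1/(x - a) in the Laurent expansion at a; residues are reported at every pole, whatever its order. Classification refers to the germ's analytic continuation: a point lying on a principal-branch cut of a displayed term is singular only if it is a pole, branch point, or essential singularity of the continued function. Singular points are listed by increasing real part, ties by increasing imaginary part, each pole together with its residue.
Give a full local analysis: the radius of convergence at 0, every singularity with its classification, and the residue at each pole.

Denominator factor (x**2 - 11*x/10 + 4)^2: discriminant -1479/100, complex-conjugate roots (11/20) + ((1/20)*sqrt(1479))*i and (11/20) - ((1/20)*sqrt(1479))*i; poles of order 2, moduli 2 and 2.
Branch term (13/11)*sqrt(1 - x/(-3/5)): its argument vanishes at x = -3/5, a square-root branch point, modulus 3/5.
The radius of convergence is the smallest modulus among the singular points: 3/5.
The branch term is analytic at (11/20) - ((1/20)*sqrt(1479))*i and contributes nothing to the residue; only the rational part matters.
The factor x**2 - 11*x/10 + 4 splits as (x - a)(x - a') with a = (11/20) - ((1/20)*sqrt(1479))*i, a' = (11/20) + ((1/20)*sqrt(1479))*i. At the order-2 pole a set g(x) = (x - a)^2*(rational part) = [33*x/8 - 37/6] / (x - a')^2.
Order-2 pole: residue = g'(a); g'((11/20) - ((1/20)*sqrt(1479))*i) = -((46775/13124646)*sqrt(1479))*i, so the residue is -((46775/13124646)*sqrt(1479))*i.
The branch term is analytic at (11/20) + ((1/20)*sqrt(1479))*i and contributes nothing to the residue; only the rational part matters.
The factor x**2 - 11*x/10 + 4 splits as (x - a)(x - a') with a = (11/20) + ((1/20)*sqrt(1479))*i, a' = (11/20) - ((1/20)*sqrt(1479))*i. At the order-2 pole a set g(x) = (x - a)^2*(rational part) = [33*x/8 - 37/6] / (x - a')^2.
Order-2 pole: residue = g'(a); g'((11/20) + ((1/20)*sqrt(1479))*i) = ((46775/13124646)*sqrt(1479))*i, so the residue is ((46775/13124646)*sqrt(1479))*i.
List the singular points by increasing real part (a conjugate pair: the negative imaginary part first).

Radius of convergence at 0: 3/5.
At -3/5: an algebraic (square-root) branch point.
At (11/20) - ((1/20)*sqrt(1479))*i: a pole of order 2; residue -((46775/13124646)*sqrt(1479))*i.
At (11/20) + ((1/20)*sqrt(1479))*i: a pole of order 2; residue ((46775/13124646)*sqrt(1479))*i.


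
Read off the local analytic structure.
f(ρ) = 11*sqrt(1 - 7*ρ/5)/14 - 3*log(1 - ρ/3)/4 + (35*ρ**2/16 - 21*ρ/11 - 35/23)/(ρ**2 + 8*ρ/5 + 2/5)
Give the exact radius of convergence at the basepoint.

Denominator factor (ρ**2 + 8*ρ/5 + 2/5): discriminant 24/25, real irrational roots -4/5 + (1/5)*sqrt(6) and -4/5 - (1/5)*sqrt(6); poles of order 1, moduli 4/5 - (1/5)*sqrt(6) and 4/5 + (1/5)*sqrt(6).
Branch term (11/14)*sqrt(1 - ρ/(5/7)): its argument vanishes at ρ = 5/7, a square-root branch point, modulus 5/7.
Branch term (-3/4)*log(1 - ρ/(3)): its argument vanishes at ρ = 3, a logarithmic branch point, modulus 3.
The radius of convergence is the smallest modulus among the singular points: 4/5 - (1/5)*sqrt(6).

The radius of convergence is 4/5 - (1/5)*sqrt(6).


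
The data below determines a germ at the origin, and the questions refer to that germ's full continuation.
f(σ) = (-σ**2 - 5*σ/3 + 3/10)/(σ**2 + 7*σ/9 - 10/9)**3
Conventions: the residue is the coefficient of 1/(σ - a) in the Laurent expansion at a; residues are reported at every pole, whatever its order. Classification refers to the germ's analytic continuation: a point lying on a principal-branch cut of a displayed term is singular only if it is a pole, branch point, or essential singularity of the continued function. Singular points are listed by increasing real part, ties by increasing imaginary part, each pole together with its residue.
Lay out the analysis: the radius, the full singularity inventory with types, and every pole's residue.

Radius of convergence at 0: -7/18 + (1/18)*sqrt(409).
At -7/18 - (1/18)*sqrt(409): a pole of order 3; residue -(2157111/342089645)*sqrt(409).
At -7/18 + (1/18)*sqrt(409): a pole of order 3; residue (2157111/342089645)*sqrt(409).


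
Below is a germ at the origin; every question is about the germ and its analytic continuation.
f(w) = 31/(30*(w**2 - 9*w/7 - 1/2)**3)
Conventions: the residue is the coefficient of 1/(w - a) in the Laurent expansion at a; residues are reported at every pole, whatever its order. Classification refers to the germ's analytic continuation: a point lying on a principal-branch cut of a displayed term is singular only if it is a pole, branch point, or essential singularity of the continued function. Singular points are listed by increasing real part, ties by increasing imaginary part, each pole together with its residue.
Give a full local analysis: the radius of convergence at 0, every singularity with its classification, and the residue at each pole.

Radius of convergence at 0: -9/14 + (1/14)*sqrt(179).
At 9/14 - (1/14)*sqrt(179): a pole of order 3; residue -(521017/28676695)*sqrt(179).
At 9/14 + (1/14)*sqrt(179): a pole of order 3; residue (521017/28676695)*sqrt(179).

Denominator factor (w**2 - 9*w/7 - 1/2)^3: discriminant 179/49, real irrational roots 9/14 + (1/14)*sqrt(179) and 9/14 - (1/14)*sqrt(179); poles of order 3, moduli 9/14 + (1/14)*sqrt(179) and -9/14 + (1/14)*sqrt(179).
The radius of convergence is the smallest modulus among the singular points: -9/14 + (1/14)*sqrt(179).
The factor w**2 - 9*w/7 - 1/2 splits as (w - a)(w - a') with a = 9/14 - (1/14)*sqrt(179), a' = 9/14 + (1/14)*sqrt(179). At the order-3 pole a set g(w) = (w - a)^3*f(w) = [31/30] / (w - a')^3.
Order-3 pole: residue = g''(a)/2; g''(9/14 - (1/14)*sqrt(179)) = -(1042034/28676695)*sqrt(179), so the residue is -(521017/28676695)*sqrt(179).
The factor w**2 - 9*w/7 - 1/2 splits as (w - a)(w - a') with a = 9/14 + (1/14)*sqrt(179), a' = 9/14 - (1/14)*sqrt(179). At the order-3 pole a set g(w) = (w - a)^3*f(w) = [31/30] / (w - a')^3.
Order-3 pole: residue = g''(a)/2; g''(9/14 + (1/14)*sqrt(179)) = (1042034/28676695)*sqrt(179), so the residue is (521017/28676695)*sqrt(179).
List the singular points by increasing real part (a conjugate pair: the negative imaginary part first).


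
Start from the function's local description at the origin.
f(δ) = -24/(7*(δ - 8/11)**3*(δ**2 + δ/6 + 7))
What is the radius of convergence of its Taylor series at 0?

Denominator factor (δ - 8/11)^3: pole of order 3 at 8/11, modulus 8/11.
Denominator factor (δ**2 + δ/6 + 7): discriminant -1007/36, complex-conjugate roots (-1/12) + ((1/12)*sqrt(1007))*i and (-1/12) - ((1/12)*sqrt(1007))*i; poles of order 1, moduli sqrt(7) and sqrt(7).
The radius of convergence is the smallest modulus among the singular points: 8/11.

The radius of convergence is 8/11.


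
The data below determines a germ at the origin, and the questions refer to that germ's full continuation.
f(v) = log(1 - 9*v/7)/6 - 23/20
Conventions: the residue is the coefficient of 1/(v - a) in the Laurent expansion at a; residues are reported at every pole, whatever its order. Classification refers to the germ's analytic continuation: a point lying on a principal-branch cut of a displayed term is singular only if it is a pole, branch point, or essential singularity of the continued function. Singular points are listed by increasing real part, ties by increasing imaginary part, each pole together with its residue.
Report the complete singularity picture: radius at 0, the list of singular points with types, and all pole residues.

Branch term (1/6)*log(1 - v/(7/9)): its argument vanishes at v = 7/9, a logarithmic branch point, modulus 7/9.
The radius of convergence is the smallest modulus among the singular points: 7/9.

Radius of convergence at 0: 7/9.
At 7/9: a logarithmic branch point.


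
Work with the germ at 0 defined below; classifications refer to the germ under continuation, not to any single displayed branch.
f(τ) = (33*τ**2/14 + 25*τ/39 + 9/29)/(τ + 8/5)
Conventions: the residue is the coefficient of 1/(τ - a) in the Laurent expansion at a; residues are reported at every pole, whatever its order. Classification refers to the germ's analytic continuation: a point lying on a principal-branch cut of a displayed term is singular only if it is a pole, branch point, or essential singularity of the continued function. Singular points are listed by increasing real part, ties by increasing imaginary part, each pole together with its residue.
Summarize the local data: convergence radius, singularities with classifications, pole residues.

Denominator factor (τ + 8/5): pole of order 1 at -8/5, modulus 8/5.
The radius of convergence is the smallest modulus among the singular points: 8/5.
At the order-1 pole -8/5 set g(τ) = (τ - (-8/5))*f(τ) = 33*τ**2/14 + 25*τ/39 + 9/29.
Simple pole: residue = g(a) at a = -8/5, which is 1052761/197925.

Radius of convergence at 0: 8/5.
At -8/5: a pole of order 1; residue 1052761/197925.


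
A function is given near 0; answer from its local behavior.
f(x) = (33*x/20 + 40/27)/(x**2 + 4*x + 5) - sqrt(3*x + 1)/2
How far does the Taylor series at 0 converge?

The radius of convergence is 1/3.

Denominator factor (x**2 + 4*x + 5): discriminant -4, complex-conjugate roots (-2) + (1)*i and (-2) - (1)*i; poles of order 1, moduli sqrt(5) and sqrt(5).
Branch term (-1/2)*sqrt(1 - x/(-1/3)): its argument vanishes at x = -1/3, a square-root branch point, modulus 1/3.
The radius of convergence is the smallest modulus among the singular points: 1/3.


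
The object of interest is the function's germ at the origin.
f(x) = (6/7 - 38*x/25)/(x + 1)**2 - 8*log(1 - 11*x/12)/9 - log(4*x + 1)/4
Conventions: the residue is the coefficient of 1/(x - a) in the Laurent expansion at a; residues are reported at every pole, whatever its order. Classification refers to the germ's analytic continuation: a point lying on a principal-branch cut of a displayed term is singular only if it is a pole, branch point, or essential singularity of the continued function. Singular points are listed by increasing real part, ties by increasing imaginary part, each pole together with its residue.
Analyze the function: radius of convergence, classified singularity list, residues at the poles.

Denominator factor (x + 1)^2: pole of order 2 at -1, modulus 1.
Branch term (-8/9)*log(1 - x/(12/11)): its argument vanishes at x = 12/11, a logarithmic branch point, modulus 12/11.
Branch term (-1/4)*log(1 - x/(-1/4)): its argument vanishes at x = -1/4, a logarithmic branch point, modulus 1/4.
The radius of convergence is the smallest modulus among the singular points: 1/4.
The branch terms are analytic at -1 and contribute nothing to the residue; only the rational part matters.
At the order-2 pole -1 set g(x) = (x - (-1))^2*(rational part) = 6/7 - 38*x/25.
Order-2 pole: residue = g'(a); g'(-1) = -38/25, so the residue is -38/25.
List the singular points by increasing real part (a conjugate pair: the negative imaginary part first).

Radius of convergence at 0: 1/4.
At -1: a pole of order 2; residue -38/25.
At -1/4: a logarithmic branch point.
At 12/11: a logarithmic branch point.


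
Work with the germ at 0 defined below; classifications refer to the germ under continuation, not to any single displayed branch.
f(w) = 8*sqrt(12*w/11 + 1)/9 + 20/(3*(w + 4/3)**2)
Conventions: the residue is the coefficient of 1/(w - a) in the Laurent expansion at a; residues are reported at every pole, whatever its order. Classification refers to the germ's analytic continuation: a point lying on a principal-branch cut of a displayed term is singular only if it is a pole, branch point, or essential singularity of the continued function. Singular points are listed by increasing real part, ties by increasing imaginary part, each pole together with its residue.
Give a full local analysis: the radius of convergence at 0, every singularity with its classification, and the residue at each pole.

Denominator factor (w + 4/3)^2: pole of order 2 at -4/3, modulus 4/3.
Branch term (8/9)*sqrt(1 - w/(-11/12)): its argument vanishes at w = -11/12, a square-root branch point, modulus 11/12.
The radius of convergence is the smallest modulus among the singular points: 11/12.
The branch term is analytic at -4/3 and contributes nothing to the residue; only the rational part matters.
At the order-2 pole -4/3 set g(w) = (w - (-4/3))^2*(rational part) = 20/3.
Order-2 pole: residue = g'(a); g'(-4/3) = 0, so the residue is 0.
List the singular points by increasing real part (a conjugate pair: the negative imaginary part first).

Radius of convergence at 0: 11/12.
At -4/3: a pole of order 2; residue 0.
At -11/12: an algebraic (square-root) branch point.


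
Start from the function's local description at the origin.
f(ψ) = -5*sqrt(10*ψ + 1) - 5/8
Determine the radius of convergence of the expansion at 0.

The radius of convergence is 1/10.

Branch term (-5)*sqrt(1 - ψ/(-1/10)): its argument vanishes at ψ = -1/10, a square-root branch point, modulus 1/10.
The radius of convergence is the smallest modulus among the singular points: 1/10.
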